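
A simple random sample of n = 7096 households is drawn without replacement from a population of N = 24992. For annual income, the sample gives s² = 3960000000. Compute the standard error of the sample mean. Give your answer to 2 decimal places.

Under SRS without replacement, Var(ȳ) = (1 − f)·s²/n with f = n/N = 7096/24992 = 0.28393086.
Var(ȳ) = (1 − 0.28393086)·3960000000/7096 = 0.71606914·558060.88 = 399610.18.
SE(ȳ) = √(399610.18) = 632.15.

632.15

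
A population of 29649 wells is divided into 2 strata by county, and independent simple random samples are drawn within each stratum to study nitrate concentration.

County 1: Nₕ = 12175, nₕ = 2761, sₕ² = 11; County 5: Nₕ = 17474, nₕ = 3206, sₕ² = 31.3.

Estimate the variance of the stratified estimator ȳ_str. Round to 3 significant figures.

0.00329

Var(ȳ_str) = Σₕ Wₕ²(1 − fₕ)sₕ²/nₕ with Wₕ = Nₕ/N, N = 29649.
County 1: Wₕ = 0.41063780; term = 0.41063780²·(1 − 0.22677618)·11/2761 = 5.1945669 × 10^-4.
County 5: Wₕ = 0.58936220; term = 0.58936220²·(1 − 0.18347259)·31.3/3206 = 0.0027689566.
Sum = 0.0032884133.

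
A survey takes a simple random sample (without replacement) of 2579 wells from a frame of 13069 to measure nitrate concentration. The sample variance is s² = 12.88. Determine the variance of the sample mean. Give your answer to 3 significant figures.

Under SRS without replacement, Var(ȳ) = (1 − f)·s²/n with f = n/N = 2579/13069 = 0.19733721.
Var(ȳ) = (1 − 0.19733721)·12.88/2579 = 0.80266279·0.0049941838 = 0.0040086455.

0.00401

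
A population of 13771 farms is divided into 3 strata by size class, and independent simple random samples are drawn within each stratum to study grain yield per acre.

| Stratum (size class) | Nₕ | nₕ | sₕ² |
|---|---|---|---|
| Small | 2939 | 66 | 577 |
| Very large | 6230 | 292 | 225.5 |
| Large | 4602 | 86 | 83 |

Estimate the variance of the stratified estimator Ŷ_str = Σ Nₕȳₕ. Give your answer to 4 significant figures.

Var(Ŷ_str) = Σₕ Nₕ²(1 − fₕ)sₕ²/nₕ.
Small: 2939²·(1 − 66/2939)·577/66 = 7.3818818 × 10^7.
Very large: 6230²·(1 − 292/6230)·225.5/292 = 2.8568796 × 10^7.
Large: 4602²·(1 − 86/4602)·83/86 = 2.0057656 × 10^7.
Sum = 1.2244527 × 10^8.

1.224 × 10^8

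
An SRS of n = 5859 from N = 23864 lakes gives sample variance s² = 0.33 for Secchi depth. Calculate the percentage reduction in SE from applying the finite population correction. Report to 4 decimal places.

13.1390

f = n/N = 5859/23864 = 0.24551626.
SE_no-fpc = √(s²/n) = 0.0075049054; SE_fpc = √((1−f)s²/n) = 0.0065188376.
Ratio = √(1−f) = 0.86861024. Reduction = 100·(1 − 0.86861024) = 13.1390%.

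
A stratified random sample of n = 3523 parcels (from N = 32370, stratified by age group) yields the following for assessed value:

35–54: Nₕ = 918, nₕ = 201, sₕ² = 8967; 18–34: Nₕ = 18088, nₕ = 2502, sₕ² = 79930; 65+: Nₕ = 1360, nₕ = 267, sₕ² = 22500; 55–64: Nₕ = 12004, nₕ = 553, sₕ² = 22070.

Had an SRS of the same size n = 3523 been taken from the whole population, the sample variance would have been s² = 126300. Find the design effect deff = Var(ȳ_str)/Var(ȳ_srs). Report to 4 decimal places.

0.4375

Var(ȳ_str) = Σ Wₕ²(1−fₕ)sₕ²/nₕ with Wₕ = Nₕ/32370:
  35–54: (918/32370)²·(1−201/918)·8967/201 = 0.028023834
  18–34: (18088/32370)²·(1−2502/18088)·79930/2502 = 8.5953255
  65+: (1360/32370)²·(1−267/1360)·22500/267 = 0.11954872
  55–64: (12004/32370)²·(1−553/12004)·22070/553 = 5.2355367
  → Var(ȳ_str) = 13.978435.
Var(ȳ_srs) = (1 − 3523/32370)·126300/3523 = 31.948367.
deff = 13.978435 / 31.948367 = 0.4375.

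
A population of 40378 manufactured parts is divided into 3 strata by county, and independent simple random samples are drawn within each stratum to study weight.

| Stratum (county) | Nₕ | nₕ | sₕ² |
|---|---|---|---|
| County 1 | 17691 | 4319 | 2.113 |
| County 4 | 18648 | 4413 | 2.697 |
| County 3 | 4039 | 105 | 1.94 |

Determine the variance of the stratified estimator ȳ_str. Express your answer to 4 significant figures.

3.506 × 10^-4

Var(ȳ_str) = Σₕ Wₕ²(1 − fₕ)sₕ²/nₕ with Wₕ = Nₕ/N, N = 40378.
County 1: Wₕ = 0.43813463; term = 0.43813463²·(1 − 0.24413544)·2.113/4319 = 7.0986446 × 10^-5.
County 4: Wₕ = 0.46183565; term = 0.46183565²·(1 − 0.23664736)·2.697/4413 = 9.9505513 × 10^-5.
County 3: Wₕ = 0.10002972; term = 0.10002972²·(1 − 0.02599653)·1.94/105 = 1.8006572 × 10^-4.
Sum = 3.5055768 × 10^-4.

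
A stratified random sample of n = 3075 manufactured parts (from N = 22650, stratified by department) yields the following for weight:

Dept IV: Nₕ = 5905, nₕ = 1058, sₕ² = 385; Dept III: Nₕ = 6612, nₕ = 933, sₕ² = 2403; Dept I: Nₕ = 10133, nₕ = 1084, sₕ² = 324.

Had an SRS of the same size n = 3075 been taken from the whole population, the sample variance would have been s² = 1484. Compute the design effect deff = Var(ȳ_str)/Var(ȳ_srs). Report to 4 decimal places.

0.6287

Var(ȳ_str) = Σ Wₕ²(1−fₕ)sₕ²/nₕ with Wₕ = Nₕ/22650:
  Dept IV: (5905/22650)²·(1−1058/5905)·385/1058 = 0.020301661
  Dept III: (6612/22650)²·(1−933/6612)·2403/933 = 0.18851262
  Dept I: (10133/22650)²·(1−1084/10133)·324/1084 = 0.05342173
  → Var(ȳ_str) = 0.26223601.
Var(ȳ_srs) = (1 − 3075/22650)·1484/3075 = 0.41708286.
deff = 0.26223601 / 0.41708286 = 0.6287.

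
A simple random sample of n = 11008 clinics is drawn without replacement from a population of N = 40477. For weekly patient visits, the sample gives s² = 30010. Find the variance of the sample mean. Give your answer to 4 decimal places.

1.9848

Under SRS without replacement, Var(ȳ) = (1 − f)·s²/n with f = n/N = 11008/40477 = 0.27195691.
Var(ȳ) = (1 − 0.27195691)·30010/11008 = 0.72804309·2.7261991 = 1.9847904.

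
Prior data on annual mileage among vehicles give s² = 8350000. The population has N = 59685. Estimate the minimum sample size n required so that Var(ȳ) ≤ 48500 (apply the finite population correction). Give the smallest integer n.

172

Without fpc, n₀ = s²/D = 8350000/48500 = 172.1649.
With fpc, (1 − n/N)·s²/n ≤ D requires n ≥ n₀/(1 + n₀/N) = 172.1649/(1 + 172.1649/59685) = 171.6697.
Rounding up, n = 172.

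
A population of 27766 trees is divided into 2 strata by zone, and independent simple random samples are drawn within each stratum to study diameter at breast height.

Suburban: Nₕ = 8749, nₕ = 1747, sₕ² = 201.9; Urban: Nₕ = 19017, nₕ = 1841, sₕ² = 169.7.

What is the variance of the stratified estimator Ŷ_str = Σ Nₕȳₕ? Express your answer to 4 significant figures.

3.719 × 10^7

Var(Ŷ_str) = Σₕ Nₕ²(1 − fₕ)sₕ²/nₕ.
Suburban: 8749²·(1 − 1747/8749)·201.9/1747 = 7.0798481 × 10^6.
Urban: 19017²·(1 − 1841/19017)·169.7/1841 = 3.0108706 × 10^7.
Sum = 3.7188554 × 10^7.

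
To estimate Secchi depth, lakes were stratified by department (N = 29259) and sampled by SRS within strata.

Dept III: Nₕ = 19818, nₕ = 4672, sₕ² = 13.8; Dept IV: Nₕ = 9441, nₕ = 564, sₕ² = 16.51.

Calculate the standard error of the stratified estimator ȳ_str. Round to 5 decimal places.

0.06246

Var(ȳ_str) = Σₕ Wₕ²(1 − fₕ)sₕ²/nₕ with Wₕ = Nₕ/N, N = 29259.
Dept III: Wₕ = 0.67733005; term = 0.67733005²·(1 − 0.23574528)·13.8/4672 = 0.0010356549.
Dept IV: Wₕ = 0.32266995; term = 0.32266995²·(1 − 0.05973943)·16.51/564 = 0.0028657165.
Sum = 0.0039013714.
SE = √(0.0039013714) = 0.06246.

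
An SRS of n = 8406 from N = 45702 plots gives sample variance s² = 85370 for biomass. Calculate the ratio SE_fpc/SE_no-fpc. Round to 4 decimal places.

0.9034

f = n/N = 8406/45702 = 0.18393068.
SE_no-fpc = √(s²/n) = 3.186823; SE_fpc = √((1−f)s²/n) = 2.8788661.
Ratio = √(1−f) = 0.90336555.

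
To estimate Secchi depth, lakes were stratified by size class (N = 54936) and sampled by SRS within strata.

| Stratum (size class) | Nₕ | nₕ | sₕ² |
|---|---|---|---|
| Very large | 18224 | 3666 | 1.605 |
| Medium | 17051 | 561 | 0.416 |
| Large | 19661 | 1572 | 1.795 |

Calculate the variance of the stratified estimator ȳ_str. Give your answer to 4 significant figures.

Var(ȳ_str) = Σₕ Wₕ²(1 − fₕ)sₕ²/nₕ with Wₕ = Nₕ/N, N = 54936.
Very large: Wₕ = 0.33173147; term = 0.33173147²·(1 − 0.20116330)·1.605/3666 = 3.8486988 × 10^-5.
Medium: Wₕ = 0.31037935; term = 0.31037935²·(1 − 0.03290130)·0.416/561 = 6.9085501 × 10^-5.
Large: Wₕ = 0.35788918; term = 0.35788918²·(1 − 0.07995524)·1.795/1572 = 1.3456063 × 10^-4.
Sum = 2.4213312 × 10^-4.

2.421 × 10^-4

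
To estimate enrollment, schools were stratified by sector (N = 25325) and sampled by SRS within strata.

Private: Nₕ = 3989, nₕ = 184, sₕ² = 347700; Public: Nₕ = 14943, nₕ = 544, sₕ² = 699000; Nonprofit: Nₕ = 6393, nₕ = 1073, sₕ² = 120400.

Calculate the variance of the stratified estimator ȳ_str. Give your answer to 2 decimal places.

Var(ȳ_str) = Σₕ Wₕ²(1 − fₕ)sₕ²/nₕ with Wₕ = Nₕ/N, N = 25325.
Private: Wₕ = 0.15751234; term = 0.15751234²·(1 − 0.04612685)·347700/184 = 44.720501.
Public: Wₕ = 0.59004936; term = 0.59004936²·(1 − 0.03640501)·699000/544 = 431.07168.
Nonprofit: Wₕ = 0.25243830; term = 0.25243830²·(1 − 0.16783982)·120400/1073 = 5.950373.
Sum = 481.74255.

481.74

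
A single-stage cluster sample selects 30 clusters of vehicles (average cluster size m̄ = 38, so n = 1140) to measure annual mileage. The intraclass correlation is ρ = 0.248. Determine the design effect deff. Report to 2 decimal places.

deff = 1 + (38 − 1)·0.248 = 1 + 9.176 = 10.176.

10.18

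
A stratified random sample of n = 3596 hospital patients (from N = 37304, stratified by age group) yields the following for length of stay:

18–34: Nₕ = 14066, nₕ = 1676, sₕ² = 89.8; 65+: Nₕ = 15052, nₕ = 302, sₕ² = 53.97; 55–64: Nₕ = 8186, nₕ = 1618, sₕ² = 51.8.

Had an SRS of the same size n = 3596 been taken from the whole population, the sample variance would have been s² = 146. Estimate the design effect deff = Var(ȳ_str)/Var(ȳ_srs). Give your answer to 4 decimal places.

Var(ȳ_str) = Σ Wₕ²(1−fₕ)sₕ²/nₕ with Wₕ = Nₕ/37304:
  18–34: (14066/37304)²·(1−1676/14066)·89.8/1676 = 0.0067101687
  65+: (15052/37304)²·(1−302/15052)·53.97/302 = 0.028511555
  55–64: (8186/37304)²·(1−1618/8186)·51.8/1618 = 0.0012369306
  → Var(ȳ_str) = 0.036458654.
Var(ȳ_srs) = (1 − 3596/37304)·146/3596 = 0.036686878.
deff = 0.036458654 / 0.036686878 = 0.9938.

0.9938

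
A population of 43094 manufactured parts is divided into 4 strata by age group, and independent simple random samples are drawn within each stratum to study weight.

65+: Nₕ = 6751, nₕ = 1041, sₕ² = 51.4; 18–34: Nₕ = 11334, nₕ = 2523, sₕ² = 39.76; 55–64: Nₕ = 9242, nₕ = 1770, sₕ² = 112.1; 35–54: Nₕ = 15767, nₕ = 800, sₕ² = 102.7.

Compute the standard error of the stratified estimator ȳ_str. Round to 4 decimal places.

Var(ȳ_str) = Σₕ Wₕ²(1 − fₕ)sₕ²/nₕ with Wₕ = Nₕ/N, N = 43094.
65+: Wₕ = 0.15665754; term = 0.15665754²·(1 − 0.15419938)·51.4/1041 = 0.0010249035.
18–34: Wₕ = 0.26300645; term = 0.26300645²·(1 − 0.22260455)·39.76/2523 = 8.4743017 × 10^-4.
55–64: Wₕ = 0.21446141; term = 0.21446141²·(1 − 0.19151699)·112.1/1770 = 0.0023550577.
35–54: Wₕ = 0.36587460; term = 0.36587460²·(1 − 0.05073889)·102.7/800 = 0.016312881.
Sum = 0.020540272.
SE = √(0.020540272) = 0.1433.

0.1433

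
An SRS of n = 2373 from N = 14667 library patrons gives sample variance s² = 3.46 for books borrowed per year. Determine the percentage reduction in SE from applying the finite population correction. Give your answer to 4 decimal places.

f = n/N = 2373/14667 = 0.16179178.
SE_no-fpc = √(s²/n) = 0.038184682; SE_fpc = √((1−f)s²/n) = 0.034959494.
Ratio = √(1−f) = 0.91553712. Reduction = 100·(1 − 0.91553712) = 8.4463%.

8.4463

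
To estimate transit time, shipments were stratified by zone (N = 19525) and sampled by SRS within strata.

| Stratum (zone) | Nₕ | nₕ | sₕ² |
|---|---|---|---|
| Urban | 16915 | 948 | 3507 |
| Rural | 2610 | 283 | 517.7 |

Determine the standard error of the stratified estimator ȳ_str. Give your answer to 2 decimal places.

1.63

Var(ȳ_str) = Σₕ Wₕ²(1 − fₕ)sₕ²/nₕ with Wₕ = Nₕ/N, N = 19525.
Urban: Wₕ = 0.86632522; term = 0.86632522²·(1 − 0.05604493)·3507/948 = 2.620841.
Rural: Wₕ = 0.13367478; term = 0.13367478²·(1 − 0.10842912)·517.7/283 = 0.029143824.
Sum = 2.6499848.
SE = √(2.6499848) = 1.63.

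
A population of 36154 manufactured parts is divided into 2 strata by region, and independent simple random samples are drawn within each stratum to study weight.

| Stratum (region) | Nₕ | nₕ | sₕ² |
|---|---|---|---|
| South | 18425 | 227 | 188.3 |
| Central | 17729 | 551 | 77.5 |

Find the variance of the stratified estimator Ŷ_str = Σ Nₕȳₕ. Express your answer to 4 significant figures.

3.210 × 10^8

Var(Ŷ_str) = Σₕ Nₕ²(1 − fₕ)sₕ²/nₕ.
South: 18425²·(1 − 227/18425)·188.3/227 = 2.7813499 × 10^8.
Central: 17729²·(1 − 551/17729)·77.5/551 = 4.2835806 × 10^7.
Sum = 3.209708 × 10^8.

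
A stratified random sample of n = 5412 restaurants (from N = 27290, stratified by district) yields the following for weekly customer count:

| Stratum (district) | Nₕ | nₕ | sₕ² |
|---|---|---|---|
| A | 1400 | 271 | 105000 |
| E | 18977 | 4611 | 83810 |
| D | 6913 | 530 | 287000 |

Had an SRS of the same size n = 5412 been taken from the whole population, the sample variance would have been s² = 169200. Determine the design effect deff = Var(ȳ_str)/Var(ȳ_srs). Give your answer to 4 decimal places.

Var(ȳ_str) = Σ Wₕ²(1−fₕ)sₕ²/nₕ with Wₕ = Nₕ/27290:
  A: (1400/27290)²·(1−271/1400)·105000/271 = 0.82230876
  E: (18977/27290)²·(1−4611/18977)·83810/4611 = 6.6536058
  D: (6913/27290)²·(1−530/6913)·287000/530 = 32.084137
  → Var(ȳ_str) = 39.560052.
Var(ȳ_srs) = (1 − 5412/27290)·169200/5412 = 25.063785.
deff = 39.560052 / 25.063785 = 1.5784.

1.5784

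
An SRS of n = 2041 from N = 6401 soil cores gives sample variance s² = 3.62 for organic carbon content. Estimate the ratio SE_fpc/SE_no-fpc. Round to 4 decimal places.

f = n/N = 2041/6401 = 0.31885643.
SE_no-fpc = √(s²/n) = 0.04211461; SE_fpc = √((1−f)s²/n) = 0.034757787.
Ratio = √(1−f) = 0.82531423.

0.8253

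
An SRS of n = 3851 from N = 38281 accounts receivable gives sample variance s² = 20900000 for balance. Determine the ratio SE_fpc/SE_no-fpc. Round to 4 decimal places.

0.9484

f = n/N = 3851/38281 = 0.10059821.
SE_no-fpc = √(s²/n) = 73.669273; SE_fpc = √((1−f)s²/n) = 69.865578.
Ratio = √(1−f) = 0.94836796.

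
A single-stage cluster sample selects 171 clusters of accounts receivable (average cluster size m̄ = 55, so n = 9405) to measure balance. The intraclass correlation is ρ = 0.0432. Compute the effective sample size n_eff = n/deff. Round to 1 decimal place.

deff = 1 + (55 − 1)·0.0432 = 1 + 2.3328 = 3.3328.
n_eff = 9405 / 3.3328 = 2822.0.

2822.0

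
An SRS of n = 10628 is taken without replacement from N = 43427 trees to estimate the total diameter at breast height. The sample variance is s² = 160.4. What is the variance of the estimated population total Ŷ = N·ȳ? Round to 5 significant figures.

2.1497 × 10^7

Var(Ŷ) = N²·Var(ȳ) = N²·(1 − n/N)·s²/n.
f = 10628/43427 = 0.24473254; Var(ȳ) = 0.75526746·160.4/10628 = 0.011398655.
Var(Ŷ) = 43427² · 0.011398655 = 2.1496773 × 10^7.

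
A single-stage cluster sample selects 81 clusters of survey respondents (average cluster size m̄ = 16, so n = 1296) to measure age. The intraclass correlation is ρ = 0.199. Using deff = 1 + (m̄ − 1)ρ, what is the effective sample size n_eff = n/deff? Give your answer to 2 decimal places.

deff = 1 + (16 − 1)·0.199 = 1 + 2.985 = 3.985.
n_eff = 1296 / 3.985 = 325.22.

325.22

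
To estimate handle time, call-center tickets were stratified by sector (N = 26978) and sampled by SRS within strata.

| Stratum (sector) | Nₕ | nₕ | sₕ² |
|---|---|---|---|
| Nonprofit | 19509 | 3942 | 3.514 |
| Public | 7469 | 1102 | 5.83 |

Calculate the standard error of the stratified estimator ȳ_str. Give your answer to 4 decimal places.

Var(ȳ_str) = Σₕ Wₕ²(1 − fₕ)sₕ²/nₕ with Wₕ = Nₕ/N, N = 26978.
Nonprofit: Wₕ = 0.72314478; term = 0.72314478²·(1 − 0.20206059)·3.514/3942 = 3.7196799 × 10^-4.
Public: Wₕ = 0.27685522; term = 0.27685522²·(1 − 0.14754318)·5.83/1102 = 3.4567245 × 10^-4.
Sum = 7.1764044 × 10^-4.
SE = √(7.1764044 × 10^-4) = 0.0268.

0.0268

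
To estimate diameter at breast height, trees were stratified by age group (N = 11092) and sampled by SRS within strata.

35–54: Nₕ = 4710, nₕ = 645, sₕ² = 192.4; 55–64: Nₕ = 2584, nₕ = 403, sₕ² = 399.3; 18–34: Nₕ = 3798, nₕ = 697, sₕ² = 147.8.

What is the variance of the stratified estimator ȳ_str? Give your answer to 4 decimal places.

0.1121

Var(ȳ_str) = Σₕ Wₕ²(1 − fₕ)sₕ²/nₕ with Wₕ = Nₕ/N, N = 11092.
35–54: Wₕ = 0.42463036; term = 0.42463036²·(1 − 0.13694268)·192.4/645 = 0.046420209.
55–64: Wₕ = 0.23296069; term = 0.23296069²·(1 − 0.15595975)·399.3/403 = 0.045386084.
18–34: Wₕ = 0.34240894; term = 0.34240894²·(1 − 0.18351764)·147.8/697 = 0.020299188.
Sum = 0.11210548.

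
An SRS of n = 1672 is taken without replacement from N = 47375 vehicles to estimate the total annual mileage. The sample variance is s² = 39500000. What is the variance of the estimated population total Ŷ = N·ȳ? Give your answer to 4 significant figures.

5.115 × 10^13

Var(Ŷ) = N²·Var(ȳ) = N²·(1 − n/N)·s²/n.
f = 1672/47375 = 0.03529288; Var(ȳ) = 0.96470712·39500000/1672 = 22790.629.
Var(Ŷ) = 47375² · 22790.629 = 5.1151074 × 10^13.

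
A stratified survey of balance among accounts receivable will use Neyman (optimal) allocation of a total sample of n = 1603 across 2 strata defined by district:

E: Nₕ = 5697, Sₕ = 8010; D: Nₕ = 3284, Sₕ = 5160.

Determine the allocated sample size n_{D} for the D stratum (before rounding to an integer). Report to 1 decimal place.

Neyman allocation: nₕ = n·NₕSₕ / Σⱼ NⱼSⱼ.
Σ NⱼSⱼ = 5697·8010 + 3284·5160 = 6.257841 × 10^7.
n_{D} = 1603·3284·5160 / (6.257841 × 10^7) = 434.1.

434.1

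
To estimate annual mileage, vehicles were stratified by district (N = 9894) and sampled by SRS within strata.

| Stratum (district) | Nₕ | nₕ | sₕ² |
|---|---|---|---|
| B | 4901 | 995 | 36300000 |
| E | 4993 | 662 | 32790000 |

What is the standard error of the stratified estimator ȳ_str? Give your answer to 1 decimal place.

Var(ȳ_str) = Σₕ Wₕ²(1 − fₕ)sₕ²/nₕ with Wₕ = Nₕ/N, N = 9894.
B: Wₕ = 0.49535072; term = 0.49535072²·(1 − 0.20301979)·36300000/995 = 7134.3872.
E: Wₕ = 0.50464928; term = 0.50464928²·(1 − 0.13258562)·32790000/662 = 10941.815.
Sum = 18076.202.
SE = √(18076.202) = 134.4.

134.4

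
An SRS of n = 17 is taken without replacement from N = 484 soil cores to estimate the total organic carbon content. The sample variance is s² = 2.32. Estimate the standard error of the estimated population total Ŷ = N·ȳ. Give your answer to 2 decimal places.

Var(Ŷ) = N²·Var(ȳ) = N²·(1 − n/N)·s²/n.
f = 17/484 = 0.03512397; Var(ȳ) = 0.96487603·2.32/17 = 0.1316772.
Var(Ŷ) = 484² · 0.1316772 = 30846.174.
SE(Ŷ) = √(30846.174) = 175.63.

175.63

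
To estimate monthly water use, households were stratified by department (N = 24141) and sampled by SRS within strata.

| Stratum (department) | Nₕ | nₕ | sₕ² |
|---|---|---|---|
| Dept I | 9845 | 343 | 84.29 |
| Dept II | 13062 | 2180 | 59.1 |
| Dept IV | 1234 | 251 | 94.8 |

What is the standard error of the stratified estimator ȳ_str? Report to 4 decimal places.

Var(ȳ_str) = Σₕ Wₕ²(1 − fₕ)sₕ²/nₕ with Wₕ = Nₕ/N, N = 24141.
Dept I: Wₕ = 0.40781244; term = 0.40781244²·(1 − 0.03484002)·84.29/343 = 0.039445927.
Dept II: Wₕ = 0.54107121; term = 0.54107121²·(1 − 0.16689634)·59.1/2180 = 0.0066120918.
Dept IV: Wₕ = 0.05111636; term = 0.05111636²·(1 − 0.20340357)·94.8/251 = 7.8612712 × 10^-4.
Sum = 0.046844146.
SE = √(0.046844146) = 0.2164.

0.2164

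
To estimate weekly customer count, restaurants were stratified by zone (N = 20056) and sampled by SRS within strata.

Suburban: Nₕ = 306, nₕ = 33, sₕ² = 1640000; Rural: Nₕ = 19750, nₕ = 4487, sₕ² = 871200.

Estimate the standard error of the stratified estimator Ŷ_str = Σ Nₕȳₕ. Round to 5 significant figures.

250360

Var(Ŷ_str) = Σₕ Nₕ²(1 − fₕ)sₕ²/nₕ.
Suburban: 306²·(1 − 33/306)·1640000/33 = 4.1515855 × 10^9.
Rural: 19750²·(1 − 4487/19750)·871200/4487 = 5.852869 × 10^10.
Sum = 6.2680276 × 10^10.
SE = √(6.2680276 × 10^10) = 250360.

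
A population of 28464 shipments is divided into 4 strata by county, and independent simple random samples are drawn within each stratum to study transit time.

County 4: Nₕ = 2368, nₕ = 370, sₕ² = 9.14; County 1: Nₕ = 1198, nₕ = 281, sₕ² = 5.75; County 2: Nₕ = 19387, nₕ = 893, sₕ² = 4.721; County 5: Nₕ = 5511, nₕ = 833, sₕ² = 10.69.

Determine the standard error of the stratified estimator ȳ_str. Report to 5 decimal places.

Var(ȳ_str) = Σₕ Wₕ²(1 − fₕ)sₕ²/nₕ with Wₕ = Nₕ/N, N = 28464.
County 4: Wₕ = 0.08319280; term = 0.08319280²·(1 − 0.15625000)·9.14/370 = 1.4425464 × 10^-4.
County 1: Wₕ = 0.04208825; term = 0.04208825²·(1 − 0.23455760)·5.75/281 = 2.7745708 × 10^-5.
County 2: Wₕ = 0.68110596; term = 0.68110596²·(1 − 0.04606179)·4.721/893 = 0.002339549.
County 5: Wₕ = 0.19361298; term = 0.19361298²·(1 − 0.15115224)·10.69/833 = 4.0834898 × 10^-4.
Sum = 0.0029198983.
SE = √(0.0029198983) = 0.05404.

0.05404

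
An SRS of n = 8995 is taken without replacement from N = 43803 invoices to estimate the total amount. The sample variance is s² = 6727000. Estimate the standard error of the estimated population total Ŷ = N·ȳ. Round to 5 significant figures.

Var(Ŷ) = N²·Var(ȳ) = N²·(1 − n/N)·s²/n.
f = 8995/43803 = 0.20535123; Var(ȳ) = 0.79464877·6727000/8995 = 594.28597.
Var(Ŷ) = 43803² · 594.28597 = 1.1402582 × 10^12.
SE(Ŷ) = √(1.1402582 × 10^12) = 1.0678 × 10^6.

1.0678 × 10^6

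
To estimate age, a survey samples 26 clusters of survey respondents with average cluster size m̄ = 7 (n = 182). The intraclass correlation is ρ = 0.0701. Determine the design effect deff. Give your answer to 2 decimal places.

1.42

deff = 1 + (7 − 1)·0.0701 = 1 + 0.4206 = 1.4206.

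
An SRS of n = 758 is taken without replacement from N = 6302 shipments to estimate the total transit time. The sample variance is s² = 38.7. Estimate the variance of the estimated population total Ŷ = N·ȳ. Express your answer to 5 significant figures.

1.7838 × 10^6

Var(Ŷ) = N²·Var(ȳ) = N²·(1 − n/N)·s²/n.
f = 758/6302 = 0.12027928; Var(ȳ) = 0.87972072·38.7/758 = 0.044914501.
Var(Ŷ) = 6302² · 0.044914501 = 1.7837886 × 10^6.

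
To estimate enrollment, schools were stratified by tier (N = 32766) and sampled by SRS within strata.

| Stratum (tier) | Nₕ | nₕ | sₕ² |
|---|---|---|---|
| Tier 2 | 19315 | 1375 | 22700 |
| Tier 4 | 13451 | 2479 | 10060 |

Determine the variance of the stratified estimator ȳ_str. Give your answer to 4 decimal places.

5.8862

Var(ȳ_str) = Σₕ Wₕ²(1 − fₕ)sₕ²/nₕ with Wₕ = Nₕ/N, N = 32766.
Tier 2: Wₕ = 0.58948300; term = 0.58948300²·(1 − 0.07118820)·22700/1375 = 5.3283587.
Tier 4: Wₕ = 0.41051700; term = 0.41051700²·(1 − 0.18429857)·10060/2479 = 0.55784683.
Sum = 5.8862055.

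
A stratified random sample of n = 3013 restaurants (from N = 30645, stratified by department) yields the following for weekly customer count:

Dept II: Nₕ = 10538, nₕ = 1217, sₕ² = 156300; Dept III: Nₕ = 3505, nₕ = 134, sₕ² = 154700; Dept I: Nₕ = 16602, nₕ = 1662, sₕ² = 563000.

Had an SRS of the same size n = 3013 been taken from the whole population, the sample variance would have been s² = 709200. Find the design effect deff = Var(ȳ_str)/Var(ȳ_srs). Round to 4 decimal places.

0.5533

Var(ȳ_str) = Σ Wₕ²(1−fₕ)sₕ²/nₕ with Wₕ = Nₕ/30645:
  Dept II: (10538/30645)²·(1−1217/10538)·156300/1217 = 13.432902
  Dept III: (3505/30645)²·(1−134/3505)·154700/134 = 14.524896
  Dept I: (16602/30645)²·(1−1662/16602)·563000/1662 = 89.468289
  → Var(ȳ_str) = 117.42609.
Var(ȳ_srs) = (1 − 3013/30645)·709200/3013 = 212.23758.
deff = 117.42609 / 212.23758 = 0.5533.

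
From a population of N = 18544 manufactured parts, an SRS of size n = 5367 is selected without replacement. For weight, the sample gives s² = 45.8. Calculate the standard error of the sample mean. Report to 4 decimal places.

0.0779

Under SRS without replacement, Var(ȳ) = (1 − f)·s²/n with f = n/N = 5367/18544 = 0.28941976.
Var(ȳ) = (1 − 0.28941976)·45.8/5367 = 0.71058024·0.0085336315 = 0.0060638299.
SE(ȳ) = √(0.0060638299) = 0.0779.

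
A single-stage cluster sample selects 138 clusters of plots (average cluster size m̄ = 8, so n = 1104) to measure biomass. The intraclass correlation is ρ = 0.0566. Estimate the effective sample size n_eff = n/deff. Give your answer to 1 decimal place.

790.7

deff = 1 + (8 − 1)·0.0566 = 1 + 0.3962 = 1.3962.
n_eff = 1104 / 1.3962 = 790.7.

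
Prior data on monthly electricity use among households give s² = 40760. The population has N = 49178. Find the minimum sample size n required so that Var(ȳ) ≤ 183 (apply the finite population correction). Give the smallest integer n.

222

Without fpc, n₀ = s²/D = 40760/183 = 222.7322.
With fpc, (1 − n/N)·s²/n ≤ D requires n ≥ n₀/(1 + n₀/N) = 222.7322/(1 + 222.7322/49178) = 221.7280.
Rounding up, n = 222.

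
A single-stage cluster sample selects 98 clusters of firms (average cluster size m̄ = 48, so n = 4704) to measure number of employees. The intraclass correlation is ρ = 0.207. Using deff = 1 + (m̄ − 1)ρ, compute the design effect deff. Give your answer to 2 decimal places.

deff = 1 + (48 − 1)·0.207 = 1 + 9.729 = 10.729.

10.73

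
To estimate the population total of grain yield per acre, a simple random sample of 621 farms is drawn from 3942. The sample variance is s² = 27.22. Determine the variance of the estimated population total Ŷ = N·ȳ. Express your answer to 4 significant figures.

Var(Ŷ) = N²·Var(ȳ) = N²·(1 − n/N)·s²/n.
f = 621/3942 = 0.15753425; Var(ȳ) = 0.84246575·27.22/621 = 0.036927404.
Var(Ŷ) = 3942² · 0.036927404 = 573828.37.

573800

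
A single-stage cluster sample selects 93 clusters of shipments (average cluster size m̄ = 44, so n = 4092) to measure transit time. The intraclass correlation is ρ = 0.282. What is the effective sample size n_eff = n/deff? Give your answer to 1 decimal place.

deff = 1 + (44 − 1)·0.282 = 1 + 12.126 = 13.126.
n_eff = 4092 / 13.126 = 311.7.

311.7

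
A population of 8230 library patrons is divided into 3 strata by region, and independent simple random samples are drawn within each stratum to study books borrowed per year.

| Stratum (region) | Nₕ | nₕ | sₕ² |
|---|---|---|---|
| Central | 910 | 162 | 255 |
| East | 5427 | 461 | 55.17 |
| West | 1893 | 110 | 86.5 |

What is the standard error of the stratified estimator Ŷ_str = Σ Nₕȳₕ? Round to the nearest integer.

Var(Ŷ_str) = Σₕ Nₕ²(1 − fₕ)sₕ²/nₕ.
Central: 910²·(1 − 162/910)·255/162 = 1.0714407 × 10^6.
East: 5427²·(1 − 461/5427)·55.17/461 = 3.2252887 × 10^6.
West: 1893²·(1 − 110/1893)·86.5/110 = 2.6541495 × 10^6.
Sum = 6.9508789 × 10^6.
SE = √(6.9508789 × 10^6) = 2636.

2636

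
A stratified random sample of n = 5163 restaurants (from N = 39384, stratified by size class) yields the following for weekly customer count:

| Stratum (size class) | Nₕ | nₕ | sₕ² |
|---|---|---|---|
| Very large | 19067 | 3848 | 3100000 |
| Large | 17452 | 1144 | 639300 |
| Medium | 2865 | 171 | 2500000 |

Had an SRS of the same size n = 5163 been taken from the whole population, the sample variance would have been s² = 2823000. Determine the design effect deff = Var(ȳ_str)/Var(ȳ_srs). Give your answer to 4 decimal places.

0.6862

Var(ȳ_str) = Σ Wₕ²(1−fₕ)sₕ²/nₕ with Wₕ = Nₕ/39384:
  Very large: (19067/39384)²·(1−3848/19067)·3100000/3848 = 150.71465
  Large: (17452/39384)²·(1−1144/17452)·639300/1144 = 102.53802
  Medium: (2865/39384)²·(1−171/2865)·2500000/171 = 72.748907
  → Var(ȳ_str) = 326.00158.
Var(ȳ_srs) = (1 − 5163/39384)·2823000/5163 = 475.09628.
deff = 326.00158 / 475.09628 = 0.6862.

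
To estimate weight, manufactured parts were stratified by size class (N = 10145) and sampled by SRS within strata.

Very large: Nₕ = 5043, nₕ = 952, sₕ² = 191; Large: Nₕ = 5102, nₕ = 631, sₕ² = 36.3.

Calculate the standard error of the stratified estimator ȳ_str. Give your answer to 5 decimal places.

0.23015

Var(ȳ_str) = Σₕ Wₕ²(1 − fₕ)sₕ²/nₕ with Wₕ = Nₕ/N, N = 10145.
Very large: Wₕ = 0.49709216; term = 0.49709216²·(1 − 0.18877652)·191/952 = 0.040217101.
Large: Wₕ = 0.50290784; term = 0.50290784²·(1 − 0.12367699)·36.3/631 = 0.012750238.
Sum = 0.052967339.
SE = √(0.052967339) = 0.23015.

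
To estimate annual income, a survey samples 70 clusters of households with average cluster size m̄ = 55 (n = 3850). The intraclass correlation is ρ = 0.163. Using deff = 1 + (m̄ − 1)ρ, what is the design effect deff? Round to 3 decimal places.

deff = 1 + (55 − 1)·0.163 = 1 + 8.802 = 9.802.

9.802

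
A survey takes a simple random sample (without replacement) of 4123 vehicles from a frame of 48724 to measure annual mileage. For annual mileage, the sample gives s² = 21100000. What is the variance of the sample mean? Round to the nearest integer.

4685

Under SRS without replacement, Var(ȳ) = (1 − f)·s²/n with f = n/N = 4123/48724 = 0.08461949.
Var(ȳ) = (1 − 0.08461949)·21100000/4123 = 0.91538051·5117.6328 = 4684.5813.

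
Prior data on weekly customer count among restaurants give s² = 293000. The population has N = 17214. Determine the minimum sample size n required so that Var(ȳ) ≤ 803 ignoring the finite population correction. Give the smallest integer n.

365

Without fpc, n₀ = s²/D = 293000/803 = 364.8817.
Rounding up, n = 365.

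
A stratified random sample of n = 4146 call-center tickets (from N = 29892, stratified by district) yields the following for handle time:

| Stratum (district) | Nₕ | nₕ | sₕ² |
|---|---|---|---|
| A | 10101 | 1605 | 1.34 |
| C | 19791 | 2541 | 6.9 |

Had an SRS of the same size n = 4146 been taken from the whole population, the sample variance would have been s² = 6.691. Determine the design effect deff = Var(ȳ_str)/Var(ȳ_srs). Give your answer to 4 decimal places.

0.8041

Var(ȳ_str) = Σ Wₕ²(1−fₕ)sₕ²/nₕ with Wₕ = Nₕ/29892:
  A: (10101/29892)²·(1−1605/10101)·1.34/1605 = 8.0186026 × 10^-5
  C: (19791/29892)²·(1−2541/19791)·6.9/2541 = 0.0010375077
  → Var(ȳ_str) = 0.0011176937.
Var(ȳ_srs) = (1 − 4146/29892)·6.691/4146 = 0.0013900055.
deff = 0.0011176937 / 0.0013900055 = 0.8041.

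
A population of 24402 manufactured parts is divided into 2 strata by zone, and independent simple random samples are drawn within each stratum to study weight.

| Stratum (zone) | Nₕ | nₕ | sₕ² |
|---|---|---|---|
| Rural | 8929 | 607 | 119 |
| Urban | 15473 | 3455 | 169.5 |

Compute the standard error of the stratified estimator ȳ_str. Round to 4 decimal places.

0.1995

Var(ȳ_str) = Σₕ Wₕ²(1 − fₕ)sₕ²/nₕ with Wₕ = Nₕ/N, N = 24402.
Rural: Wₕ = 0.36591263; term = 0.36591263²·(1 − 0.06798074)·119/607 = 0.024464591.
Urban: Wₕ = 0.63408737; term = 0.63408737²·(1 − 0.22329219)·169.5/3455 = 0.015320662.
Sum = 0.039785253.
SE = √(0.039785253) = 0.1995.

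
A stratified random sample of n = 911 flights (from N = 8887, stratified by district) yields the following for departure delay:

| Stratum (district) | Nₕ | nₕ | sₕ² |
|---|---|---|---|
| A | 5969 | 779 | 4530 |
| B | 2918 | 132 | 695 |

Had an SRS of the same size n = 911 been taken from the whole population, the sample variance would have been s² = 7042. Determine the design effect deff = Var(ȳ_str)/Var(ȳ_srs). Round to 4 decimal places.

0.4069

Var(ȳ_str) = Σ Wₕ²(1−fₕ)sₕ²/nₕ with Wₕ = Nₕ/8887:
  A: (5969/8887)²·(1−779/5969)·4530/779 = 2.2809687
  B: (2918/8887)²·(1−132/2918)·695/132 = 0.5419596
  → Var(ȳ_str) = 2.8229283.
Var(ȳ_srs) = (1 − 911/8887)·7042/911 = 6.9375737.
deff = 2.8229283 / 6.9375737 = 0.4069.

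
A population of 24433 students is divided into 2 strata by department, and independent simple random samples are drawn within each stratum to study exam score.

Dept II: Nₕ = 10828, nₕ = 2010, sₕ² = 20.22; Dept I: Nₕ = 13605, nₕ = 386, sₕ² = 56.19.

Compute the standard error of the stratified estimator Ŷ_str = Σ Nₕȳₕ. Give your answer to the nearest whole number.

5210

Var(Ŷ_str) = Σₕ Nₕ²(1 − fₕ)sₕ²/nₕ.
Dept II: 10828²·(1 − 2010/10828)·20.22/2010 = 960513.42.
Dept I: 13605²·(1 − 386/13605)·56.19/386 = 2.6179954 × 10^7.
Sum = 2.7140467 × 10^7.
SE = √(2.7140467 × 10^7) = 5210.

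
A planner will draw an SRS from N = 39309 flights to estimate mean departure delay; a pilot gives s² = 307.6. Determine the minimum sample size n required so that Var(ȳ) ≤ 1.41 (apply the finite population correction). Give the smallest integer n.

Without fpc, n₀ = s²/D = 307.6/1.41 = 218.1560.
With fpc, (1 − n/N)·s²/n ≤ D requires n ≥ n₀/(1 + n₀/N) = 218.1560/(1 + 218.1560/39309) = 216.9520.
Rounding up, n = 217.

217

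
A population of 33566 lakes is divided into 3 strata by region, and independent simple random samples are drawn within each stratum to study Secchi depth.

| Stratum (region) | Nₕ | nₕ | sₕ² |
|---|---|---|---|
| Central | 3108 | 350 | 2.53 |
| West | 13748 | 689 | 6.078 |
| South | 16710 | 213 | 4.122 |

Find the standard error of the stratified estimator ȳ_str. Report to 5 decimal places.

Var(ȳ_str) = Σₕ Wₕ²(1 − fₕ)sₕ²/nₕ with Wₕ = Nₕ/N, N = 33566.
Central: Wₕ = 0.09259370; term = 0.09259370²·(1 − 0.11261261)·2.53/350 = 5.4995679 × 10^-5.
West: Wₕ = 0.40958112; term = 0.40958112²·(1 − 0.05011638)·6.078/689 = 0.0014056971.
South: Wₕ = 0.49782518; term = 0.49782518²·(1 − 0.01274686)·4.122/213 = 0.004734898.
Sum = 0.0061955908.
SE = √(0.0061955908) = 0.07871.

0.07871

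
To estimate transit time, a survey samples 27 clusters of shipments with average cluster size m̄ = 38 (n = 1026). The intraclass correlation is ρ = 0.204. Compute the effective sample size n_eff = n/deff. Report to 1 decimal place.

120.0

deff = 1 + (38 − 1)·0.204 = 1 + 7.548 = 8.548.
n_eff = 1026 / 8.548 = 120.0.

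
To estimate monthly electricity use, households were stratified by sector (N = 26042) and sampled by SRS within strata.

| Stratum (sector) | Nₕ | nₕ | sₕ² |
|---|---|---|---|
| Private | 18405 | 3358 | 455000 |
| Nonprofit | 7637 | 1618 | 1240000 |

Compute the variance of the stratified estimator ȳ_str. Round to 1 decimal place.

107.3

Var(ȳ_str) = Σₕ Wₕ²(1 − fₕ)sₕ²/nₕ with Wₕ = Nₕ/N, N = 26042.
Private: Wₕ = 0.70674295; term = 0.70674295²·(1 − 0.18245042)·455000/3358 = 55.330906.
Nonprofit: Wₕ = 0.29325705; term = 0.29325705²·(1 − 0.21186330)·1240000/1618 = 51.944747.
Sum = 107.27565.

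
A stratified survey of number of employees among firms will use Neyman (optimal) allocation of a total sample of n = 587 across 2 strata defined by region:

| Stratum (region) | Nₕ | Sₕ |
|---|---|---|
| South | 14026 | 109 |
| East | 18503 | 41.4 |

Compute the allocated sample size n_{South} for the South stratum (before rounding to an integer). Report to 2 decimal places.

Neyman allocation: nₕ = n·NₕSₕ / Σⱼ NⱼSⱼ.
Σ NⱼSⱼ = 14026·109 + 18503·41.4 = 2.2948582 × 10^6.
n_{South} = 587·14026·109 / (2.2948582 × 10^6) = 391.06.

391.06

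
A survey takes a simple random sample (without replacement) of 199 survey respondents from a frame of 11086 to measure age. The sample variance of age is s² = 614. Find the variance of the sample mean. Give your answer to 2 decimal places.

3.03

Under SRS without replacement, Var(ȳ) = (1 − f)·s²/n with f = n/N = 199/11086 = 0.01795057.
Var(ȳ) = (1 − 0.01795057)·614/199 = 0.98204943·3.0854271 = 3.030042.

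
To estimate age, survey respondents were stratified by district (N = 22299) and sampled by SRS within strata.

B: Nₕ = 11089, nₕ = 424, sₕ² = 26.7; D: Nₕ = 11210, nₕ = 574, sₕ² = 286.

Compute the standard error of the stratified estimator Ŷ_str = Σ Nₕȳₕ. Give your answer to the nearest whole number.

Var(Ŷ_str) = Σₕ Nₕ²(1 − fₕ)sₕ²/nₕ.
B: 11089²·(1 − 424/11089)·26.7/424 = 7.4472966 × 10^6.
D: 11210²·(1 − 574/11210)·286/574 = 5.9407063 × 10^7.
Sum = 6.685436 × 10^7.
SE = √(6.685436 × 10^7) = 8176.

8176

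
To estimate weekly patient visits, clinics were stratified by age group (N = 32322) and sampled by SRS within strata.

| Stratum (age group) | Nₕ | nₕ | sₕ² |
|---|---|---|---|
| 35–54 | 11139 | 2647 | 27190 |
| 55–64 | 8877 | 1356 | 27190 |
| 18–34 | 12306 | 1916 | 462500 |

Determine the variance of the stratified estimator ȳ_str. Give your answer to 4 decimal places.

31.7543

Var(ȳ_str) = Σₕ Wₕ²(1 − fₕ)sₕ²/nₕ with Wₕ = Nₕ/N, N = 32322.
35–54: Wₕ = 0.34462595; term = 0.34462595²·(1 − 0.23763354)·27190/2647 = 0.93006865.
55–64: Wₕ = 0.27464266; term = 0.27464266²·(1 − 0.15275431)·27190/1356 = 1.28143.
18–34: Wₕ = 0.38073139; term = 0.38073139²·(1 − 0.15569641)·462500/1916 = 29.54284.
Sum = 31.754339.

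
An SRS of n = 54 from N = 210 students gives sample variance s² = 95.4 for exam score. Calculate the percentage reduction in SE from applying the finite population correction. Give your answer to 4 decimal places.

13.8108

f = n/N = 54/210 = 0.25714286.
SE_no-fpc = √(s²/n) = 1.3291601; SE_fpc = √((1−f)s²/n) = 1.145592.
Ratio = √(1−f) = 0.86189161. Reduction = 100·(1 − 0.86189161) = 13.8108%.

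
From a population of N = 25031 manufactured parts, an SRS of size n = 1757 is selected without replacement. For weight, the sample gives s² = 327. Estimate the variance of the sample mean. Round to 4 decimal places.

Under SRS without replacement, Var(ȳ) = (1 − f)·s²/n with f = n/N = 1757/25031 = 0.07019296.
Var(ȳ) = (1 − 0.07019296)·327/1757 = 0.92980704·0.18611269 = 0.17304889.

0.1730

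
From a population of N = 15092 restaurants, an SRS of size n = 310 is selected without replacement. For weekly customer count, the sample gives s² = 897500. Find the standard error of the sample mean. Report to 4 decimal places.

53.2512

Under SRS without replacement, Var(ȳ) = (1 − f)·s²/n with f = n/N = 310/15092 = 0.02054068.
Var(ȳ) = (1 − 0.02054068)·897500/310 = 0.97945932·2895.1613 = 2835.6927.
SE(ȳ) = √(2835.6927) = 53.2512.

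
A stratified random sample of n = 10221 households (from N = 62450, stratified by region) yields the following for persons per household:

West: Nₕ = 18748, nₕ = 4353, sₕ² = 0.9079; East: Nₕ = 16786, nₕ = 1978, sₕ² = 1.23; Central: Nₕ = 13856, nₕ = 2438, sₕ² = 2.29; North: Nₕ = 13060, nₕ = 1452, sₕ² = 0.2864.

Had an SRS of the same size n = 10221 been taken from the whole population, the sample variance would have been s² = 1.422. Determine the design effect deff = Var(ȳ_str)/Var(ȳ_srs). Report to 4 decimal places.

0.8580

Var(ȳ_str) = Σ Wₕ²(1−fₕ)sₕ²/nₕ with Wₕ = Nₕ/62450:
  West: (18748/62450)²·(1−4353/18748)·0.9079/4353 = 1.4432816 × 10^-5
  East: (16786/62450)²·(1−1978/16786)·1.23/1978 = 3.9633056 × 10^-5
  Central: (13856/62450)²·(1−2438/13856)·2.29/2438 = 3.8103495 × 10^-5
  North: (13060/62450)²·(1−1452/13060)·0.2864/1452 = 7.6672935 × 10^-6
  → Var(ȳ_str) = 9.9836661 × 10^-5.
Var(ȳ_srs) = (1 − 10221/62450)·1.422/10221 = 1.1635511 × 10^-4.
deff = (9.9836661 × 10^-5) / (1.1635511 × 10^-4) = 0.8580.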